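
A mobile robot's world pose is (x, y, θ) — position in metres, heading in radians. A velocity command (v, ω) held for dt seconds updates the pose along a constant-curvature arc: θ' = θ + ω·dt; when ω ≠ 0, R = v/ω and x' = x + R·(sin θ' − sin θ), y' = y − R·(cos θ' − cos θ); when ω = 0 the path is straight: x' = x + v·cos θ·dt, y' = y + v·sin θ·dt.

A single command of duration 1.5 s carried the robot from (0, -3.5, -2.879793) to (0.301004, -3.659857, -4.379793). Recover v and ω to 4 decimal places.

Δθ = -4.379793 − -2.879793 = -1.500000
ω = Δθ/dt = -1.500000/1.5 = -1.0000
R = Δx/(sin θ' − sin θ) = 0.2500
v = R·ω = 0.2500·-1.0000 = -0.2500

v = -0.2500, ω = -1.0000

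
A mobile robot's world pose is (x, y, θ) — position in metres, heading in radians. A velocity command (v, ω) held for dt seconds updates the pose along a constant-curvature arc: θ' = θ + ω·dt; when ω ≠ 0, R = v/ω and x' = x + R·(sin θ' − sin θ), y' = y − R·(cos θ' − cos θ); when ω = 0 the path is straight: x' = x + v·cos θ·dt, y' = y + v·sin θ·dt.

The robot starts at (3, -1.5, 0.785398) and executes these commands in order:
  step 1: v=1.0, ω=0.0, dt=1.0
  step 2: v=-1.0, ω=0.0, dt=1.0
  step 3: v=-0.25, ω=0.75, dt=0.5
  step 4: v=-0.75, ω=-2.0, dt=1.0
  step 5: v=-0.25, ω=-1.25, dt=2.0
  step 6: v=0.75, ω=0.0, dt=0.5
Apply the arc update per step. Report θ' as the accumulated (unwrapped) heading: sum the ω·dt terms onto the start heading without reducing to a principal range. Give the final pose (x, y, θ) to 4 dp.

step 1: θ'=0.7854 (straight) → pose (3.7071, -0.7929, 0.7854)
step 2: θ'=0.7854 (straight) → pose (3.0000, -1.5000, 0.7854)
step 3: θ'=1.1604 (R=-0.3333) → pose (2.9300, -1.6027, 1.1604)
step 4: θ'=-0.8396 (R=0.3750) → pose (2.3070, -1.7035, -0.8396)
step 5: θ'=-3.3396 (R=0.2000) → pose (2.4953, -1.3739, -3.3396)
step 6: θ'=-3.3396 (straight) → pose (2.1276, -1.3001, -3.3396)

(2.1276, -1.3001, -3.3396)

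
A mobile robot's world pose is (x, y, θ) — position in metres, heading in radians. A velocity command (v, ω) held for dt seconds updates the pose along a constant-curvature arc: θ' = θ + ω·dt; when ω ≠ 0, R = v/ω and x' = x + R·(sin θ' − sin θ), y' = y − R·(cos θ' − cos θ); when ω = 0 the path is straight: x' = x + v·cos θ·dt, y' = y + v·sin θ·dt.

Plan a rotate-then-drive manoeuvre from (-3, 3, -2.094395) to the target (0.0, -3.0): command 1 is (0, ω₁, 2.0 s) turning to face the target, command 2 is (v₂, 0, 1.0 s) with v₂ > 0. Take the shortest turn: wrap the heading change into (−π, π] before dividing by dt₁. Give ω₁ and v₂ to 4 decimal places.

heading to target = atan2(-3−3, 0−-3) = -1.1071
Δθ = wrap(-1.1071 − -2.0944) = 0.9872; ω₁ = Δθ/dt₁ = 0.4936
distance = √((0−-3)² + (-3−3)²) = 6.7082; v₂ = distance/dt₂ = 6.7082

ω₁ = 0.4936, v₂ = 6.7082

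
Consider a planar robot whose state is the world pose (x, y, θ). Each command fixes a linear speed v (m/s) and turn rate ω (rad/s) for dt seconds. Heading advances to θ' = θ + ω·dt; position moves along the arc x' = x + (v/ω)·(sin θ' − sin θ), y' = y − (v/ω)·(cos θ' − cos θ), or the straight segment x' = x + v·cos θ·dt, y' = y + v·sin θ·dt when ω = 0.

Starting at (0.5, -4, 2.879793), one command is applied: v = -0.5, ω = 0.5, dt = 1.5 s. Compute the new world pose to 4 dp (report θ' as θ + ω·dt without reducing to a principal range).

θ' = 2.8798 + 0.5·1.5 = 3.6298
R = v/ω = -0.5/0.5 = -1.0000
x' = 0.5 + -1.0000·(sin 3.6298 − sin 2.8798) = 1.2279
y' = -4 − -1.0000·(cos 3.6298 − cos 2.8798) = -3.9173

(1.2279, -3.9173, 3.6298)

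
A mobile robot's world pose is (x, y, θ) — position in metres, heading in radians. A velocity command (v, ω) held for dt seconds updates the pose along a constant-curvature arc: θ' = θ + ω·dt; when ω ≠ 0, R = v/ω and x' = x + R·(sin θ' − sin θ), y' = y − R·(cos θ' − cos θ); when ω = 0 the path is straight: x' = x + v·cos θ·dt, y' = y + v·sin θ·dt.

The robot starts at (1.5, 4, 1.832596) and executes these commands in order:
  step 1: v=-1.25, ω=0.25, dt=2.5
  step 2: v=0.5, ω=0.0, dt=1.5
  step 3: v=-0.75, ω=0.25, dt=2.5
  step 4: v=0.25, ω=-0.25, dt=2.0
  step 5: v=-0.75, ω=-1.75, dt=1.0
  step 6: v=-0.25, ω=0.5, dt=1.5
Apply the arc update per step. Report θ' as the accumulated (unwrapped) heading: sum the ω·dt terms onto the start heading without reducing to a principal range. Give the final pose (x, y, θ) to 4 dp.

(3.7959, 0.3795, 1.5826)

step 1: θ'=2.4576 (R=-5.0000) → pose (3.1702, 1.4188, 2.4576)
step 2: θ'=2.4576 (straight) → pose (2.5889, 1.8928, 2.4576)
step 3: θ'=3.0826 (R=-3.0000) → pose (4.3077, 1.2231, 3.0826)
step 4: θ'=2.5826 (R=-1.0000) → pose (3.8363, 1.3736, 2.5826)
step 5: θ'=0.8326 (R=0.4286) → pose (3.9260, 0.7219, 0.8326)
step 6: θ'=1.5826 (R=-0.5000) → pose (3.7959, 0.3795, 1.5826)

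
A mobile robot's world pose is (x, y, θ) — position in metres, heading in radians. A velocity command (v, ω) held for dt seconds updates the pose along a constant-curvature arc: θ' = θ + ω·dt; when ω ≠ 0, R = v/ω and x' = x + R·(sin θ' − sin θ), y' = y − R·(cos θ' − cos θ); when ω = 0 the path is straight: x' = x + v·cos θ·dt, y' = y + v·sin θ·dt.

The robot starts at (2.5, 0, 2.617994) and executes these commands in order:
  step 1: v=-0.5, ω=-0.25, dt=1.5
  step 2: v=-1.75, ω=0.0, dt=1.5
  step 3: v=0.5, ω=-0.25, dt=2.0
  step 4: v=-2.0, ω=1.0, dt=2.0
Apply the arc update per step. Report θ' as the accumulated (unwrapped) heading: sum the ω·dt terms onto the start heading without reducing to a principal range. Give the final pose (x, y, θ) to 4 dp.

step 1: θ'=2.2430 (R=2.0000) → pose (3.0649, -0.4866, 2.2430)
step 2: θ'=2.2430 (straight) → pose (4.6995, -2.5406, 2.2430)
step 3: θ'=1.7430 (R=-2.0000) → pose (4.2940, -1.6379, 1.7430)
step 4: θ'=3.7430 (R=-2.0000) → pose (7.3960, -2.9443, 3.7430)

(7.3960, -2.9443, 3.7430)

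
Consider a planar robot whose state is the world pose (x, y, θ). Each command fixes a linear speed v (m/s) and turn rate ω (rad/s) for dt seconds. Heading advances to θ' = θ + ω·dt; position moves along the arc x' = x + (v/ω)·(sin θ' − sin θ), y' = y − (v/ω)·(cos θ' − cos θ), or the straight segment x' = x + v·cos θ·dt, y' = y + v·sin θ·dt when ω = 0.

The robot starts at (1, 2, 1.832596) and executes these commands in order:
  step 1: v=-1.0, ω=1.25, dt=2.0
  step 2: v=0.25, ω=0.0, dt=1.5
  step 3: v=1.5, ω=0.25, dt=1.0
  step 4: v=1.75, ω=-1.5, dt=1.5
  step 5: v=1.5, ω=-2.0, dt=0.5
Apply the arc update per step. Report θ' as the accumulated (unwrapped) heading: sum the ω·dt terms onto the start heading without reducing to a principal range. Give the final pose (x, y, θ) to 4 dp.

(-0.1875, 0.1548, 1.3326)

step 1: θ'=4.3326 (R=-0.8000) → pose (2.5157, 1.9105, 4.3326)
step 2: θ'=4.3326 (straight) → pose (2.3767, 1.5622, 4.3326)
step 3: θ'=4.5826 (R=6.0000) → pose (1.9996, 0.1144, 4.5826)
step 4: θ'=2.3326 (R=-1.1667) → pose (-0.0014, -0.5399, 2.3326)
step 5: θ'=1.3326 (R=-0.7500) → pose (-0.1875, 0.1548, 1.3326)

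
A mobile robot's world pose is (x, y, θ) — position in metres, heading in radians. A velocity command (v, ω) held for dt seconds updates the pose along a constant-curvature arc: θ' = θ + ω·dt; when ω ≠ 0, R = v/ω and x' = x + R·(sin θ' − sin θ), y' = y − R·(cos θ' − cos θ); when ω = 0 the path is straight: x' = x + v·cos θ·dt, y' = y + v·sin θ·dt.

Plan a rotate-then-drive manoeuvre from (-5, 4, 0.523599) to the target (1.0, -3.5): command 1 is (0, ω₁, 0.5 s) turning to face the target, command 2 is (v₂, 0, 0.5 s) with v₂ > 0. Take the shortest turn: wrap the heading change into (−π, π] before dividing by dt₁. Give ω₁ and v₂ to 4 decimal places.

heading to target = atan2(-3.5−4, 1−-5) = -0.8961
Δθ = wrap(-0.8961 − 0.5236) = -1.4197; ω₁ = Δθ/dt₁ = -2.8393
distance = √((1−-5)² + (-3.5−4)²) = 9.6047; v₂ = distance/dt₂ = 19.2094

ω₁ = -2.8393, v₂ = 19.2094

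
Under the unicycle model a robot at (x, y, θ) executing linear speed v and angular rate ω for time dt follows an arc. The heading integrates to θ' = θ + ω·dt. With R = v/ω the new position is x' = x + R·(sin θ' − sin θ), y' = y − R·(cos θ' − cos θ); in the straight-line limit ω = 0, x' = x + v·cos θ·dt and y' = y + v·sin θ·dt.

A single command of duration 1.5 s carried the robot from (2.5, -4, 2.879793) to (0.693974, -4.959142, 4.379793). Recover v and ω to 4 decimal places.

v = 1.5000, ω = 1.0000

Δθ = 4.379793 − 2.879793 = 1.500000
ω = Δθ/dt = 1.500000/1.5 = 1.0000
R = Δx/(sin θ' − sin θ) = 1.5000
v = R·ω = 1.5000·1.0000 = 1.5000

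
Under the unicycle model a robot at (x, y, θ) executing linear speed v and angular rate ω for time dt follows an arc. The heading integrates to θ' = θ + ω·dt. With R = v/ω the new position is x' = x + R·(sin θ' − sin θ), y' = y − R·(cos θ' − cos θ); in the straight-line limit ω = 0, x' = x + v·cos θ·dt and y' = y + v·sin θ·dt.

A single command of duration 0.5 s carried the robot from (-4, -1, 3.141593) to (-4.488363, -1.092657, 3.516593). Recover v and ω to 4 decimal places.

Δθ = 3.516593 − 3.141593 = 0.375000
ω = Δθ/dt = 0.375000/0.5 = 0.7500
R = Δx/(sin θ' − sin θ) = 1.3333
v = R·ω = 1.3333·0.7500 = 1.0000

v = 1.0000, ω = 0.7500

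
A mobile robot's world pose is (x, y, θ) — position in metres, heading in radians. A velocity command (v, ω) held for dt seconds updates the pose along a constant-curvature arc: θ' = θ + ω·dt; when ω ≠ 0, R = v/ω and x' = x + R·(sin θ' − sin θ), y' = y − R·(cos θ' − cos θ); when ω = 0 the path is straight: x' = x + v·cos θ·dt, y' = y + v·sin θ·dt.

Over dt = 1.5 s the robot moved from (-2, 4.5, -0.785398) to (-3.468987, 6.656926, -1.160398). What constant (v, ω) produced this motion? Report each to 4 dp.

Δθ = -1.160398 − -0.785398 = -0.375000
ω = Δθ/dt = -0.375000/1.5 = -0.2500
R = −Δy/(cos θ' − cos θ) = 7.0000
v = R·ω = 7.0000·-0.2500 = -1.7500

v = -1.7500, ω = -0.2500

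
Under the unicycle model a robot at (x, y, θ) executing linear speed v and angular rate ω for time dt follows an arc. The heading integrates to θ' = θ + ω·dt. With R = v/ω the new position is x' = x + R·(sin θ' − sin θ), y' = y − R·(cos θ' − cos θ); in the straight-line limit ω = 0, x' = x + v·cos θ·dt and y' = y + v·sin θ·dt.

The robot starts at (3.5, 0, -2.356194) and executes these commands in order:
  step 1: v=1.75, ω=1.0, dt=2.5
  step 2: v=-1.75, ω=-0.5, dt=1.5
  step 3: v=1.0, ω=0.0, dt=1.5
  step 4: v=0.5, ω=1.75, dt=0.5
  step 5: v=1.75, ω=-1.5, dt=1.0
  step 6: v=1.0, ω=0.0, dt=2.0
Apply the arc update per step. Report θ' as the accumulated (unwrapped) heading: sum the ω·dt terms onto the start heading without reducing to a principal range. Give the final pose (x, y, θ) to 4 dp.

step 1: θ'=0.1438 (R=1.7500) → pose (4.9882, -2.9694, 0.1438)
step 2: θ'=-0.6062 (R=3.5000) → pose (2.4925, -2.3819, -0.6062)
step 3: θ'=-0.6062 (straight) → pose (3.7253, -3.2365, -0.6062)
step 4: θ'=0.2688 (R=0.2857) → pose (3.9639, -3.2771, 0.2688)
step 5: θ'=-1.2312 (R=-1.1667) → pose (5.3738, -4.0133, -1.2312)
step 6: θ'=-1.2312 (straight) → pose (6.0400, -5.8991, -1.2312)

(6.0400, -5.8991, -1.2312)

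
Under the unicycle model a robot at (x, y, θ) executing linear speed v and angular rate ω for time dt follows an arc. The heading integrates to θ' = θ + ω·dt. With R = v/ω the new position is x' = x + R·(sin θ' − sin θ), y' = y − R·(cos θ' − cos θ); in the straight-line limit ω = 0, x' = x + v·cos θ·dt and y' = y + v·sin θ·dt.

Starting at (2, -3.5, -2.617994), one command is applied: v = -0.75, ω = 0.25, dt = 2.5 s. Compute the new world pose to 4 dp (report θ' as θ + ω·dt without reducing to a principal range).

(3.2366, -2.1312, -1.9930)

θ' = -2.6180 + 0.25·2.5 = -1.9930
R = v/ω = -0.75/0.25 = -3.0000
x' = 2 + -3.0000·(sin -1.9930 − sin -2.6180) = 3.2366
y' = -3.5 − -3.0000·(cos -1.9930 − cos -2.6180) = -2.1312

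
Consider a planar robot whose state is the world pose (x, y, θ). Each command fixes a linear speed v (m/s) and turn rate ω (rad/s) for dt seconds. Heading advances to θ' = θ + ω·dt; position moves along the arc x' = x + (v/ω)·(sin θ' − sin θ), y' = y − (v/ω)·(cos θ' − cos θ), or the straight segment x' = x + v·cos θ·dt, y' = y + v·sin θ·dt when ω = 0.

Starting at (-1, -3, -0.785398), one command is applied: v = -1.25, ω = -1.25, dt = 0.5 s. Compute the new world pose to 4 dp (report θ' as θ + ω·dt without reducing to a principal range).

(-1.2801, -2.4526, -1.4104)

θ' = -0.7854 + -1.25·0.5 = -1.4104
R = v/ω = -1.25/-1.25 = 1.0000
x' = -1 + 1.0000·(sin -1.4104 − sin -0.7854) = -1.2801
y' = -3 − 1.0000·(cos -1.4104 − cos -0.7854) = -2.4526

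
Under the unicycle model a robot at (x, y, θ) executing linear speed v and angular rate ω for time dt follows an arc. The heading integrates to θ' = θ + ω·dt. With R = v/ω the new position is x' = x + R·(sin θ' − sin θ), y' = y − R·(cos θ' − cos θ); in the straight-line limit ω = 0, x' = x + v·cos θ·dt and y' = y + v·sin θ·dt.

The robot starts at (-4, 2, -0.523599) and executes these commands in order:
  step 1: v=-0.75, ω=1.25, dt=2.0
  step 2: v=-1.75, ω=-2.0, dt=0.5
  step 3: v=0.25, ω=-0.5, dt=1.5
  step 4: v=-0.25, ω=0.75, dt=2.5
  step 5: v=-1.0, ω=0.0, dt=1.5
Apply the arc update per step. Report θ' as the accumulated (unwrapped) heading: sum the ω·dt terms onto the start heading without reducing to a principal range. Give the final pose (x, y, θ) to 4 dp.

step 1: θ'=1.9764 (R=-0.6000) → pose (-4.8513, 1.2436, 1.9764)
step 2: θ'=0.9764 (R=0.8750) → pose (-4.9304, 0.4084, 0.9764)
step 3: θ'=0.2264 (R=-0.5000) → pose (-4.6284, 0.6156, 0.2264)
step 4: θ'=2.1014 (R=-0.3333) → pose (-4.8411, 0.1221, 2.1014)
step 5: θ'=2.1014 (straight) → pose (-4.0820, -1.1716, 2.1014)

(-4.0820, -1.1716, 2.1014)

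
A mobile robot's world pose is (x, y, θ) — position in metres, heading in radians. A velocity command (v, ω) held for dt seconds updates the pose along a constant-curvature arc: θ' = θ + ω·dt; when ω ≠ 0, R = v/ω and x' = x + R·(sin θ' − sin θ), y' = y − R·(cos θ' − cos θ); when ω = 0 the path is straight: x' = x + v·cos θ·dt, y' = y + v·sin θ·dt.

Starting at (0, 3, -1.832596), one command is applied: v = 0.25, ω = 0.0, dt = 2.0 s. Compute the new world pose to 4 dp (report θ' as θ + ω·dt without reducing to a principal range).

(-0.1294, 2.5170, -1.8326)

θ' = -1.8326 + 0.0·2.0 = -1.8326
ω = 0 → straight: x' = 0 + 0.25·cos(-1.8326)·2.0 = -0.1294
y' = 3 + 0.25·sin(-1.8326)·2.0 = 2.5170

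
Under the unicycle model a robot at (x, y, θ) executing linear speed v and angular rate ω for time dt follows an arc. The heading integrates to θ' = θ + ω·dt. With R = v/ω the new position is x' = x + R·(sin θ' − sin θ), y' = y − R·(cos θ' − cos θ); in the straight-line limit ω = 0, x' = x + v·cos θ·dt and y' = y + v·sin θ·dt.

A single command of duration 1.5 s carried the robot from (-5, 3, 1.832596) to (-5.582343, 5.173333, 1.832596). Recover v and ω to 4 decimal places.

v = 1.5000, ω = 0.0000

Δθ = 1.832596 − 1.832596 = 0.000000
ω = Δθ/dt = 0.000000/1.5 = 0.0000
ω = 0 → v = (Δx·cos θ + Δy·sin θ)/dt = 1.5000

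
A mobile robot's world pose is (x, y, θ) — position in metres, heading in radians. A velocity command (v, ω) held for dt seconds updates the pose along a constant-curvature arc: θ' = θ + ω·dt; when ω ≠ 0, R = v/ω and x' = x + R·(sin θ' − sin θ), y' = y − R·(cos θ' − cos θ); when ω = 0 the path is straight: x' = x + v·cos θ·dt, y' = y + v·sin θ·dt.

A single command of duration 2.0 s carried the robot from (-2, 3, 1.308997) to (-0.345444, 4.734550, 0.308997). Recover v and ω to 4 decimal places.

Δθ = 0.308997 − 1.308997 = -1.000000
ω = Δθ/dt = -1.000000/2.0 = -0.5000
R = −Δy/(cos θ' − cos θ) = -2.5000
v = R·ω = -2.5000·-0.5000 = 1.2500

v = 1.2500, ω = -0.5000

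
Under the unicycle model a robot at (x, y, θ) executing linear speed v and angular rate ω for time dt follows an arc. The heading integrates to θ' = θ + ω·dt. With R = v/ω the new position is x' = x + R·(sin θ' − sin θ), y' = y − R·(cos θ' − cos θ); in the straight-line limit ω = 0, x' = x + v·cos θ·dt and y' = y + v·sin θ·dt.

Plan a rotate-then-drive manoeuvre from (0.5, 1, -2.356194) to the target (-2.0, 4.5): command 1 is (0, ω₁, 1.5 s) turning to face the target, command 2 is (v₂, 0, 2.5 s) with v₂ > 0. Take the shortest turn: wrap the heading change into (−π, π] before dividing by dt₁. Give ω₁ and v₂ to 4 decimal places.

ω₁ = -1.1573, v₂ = 1.7205

heading to target = atan2(4.5−1, -2−0.5) = 2.1910
Δθ = wrap(2.1910 − -2.3562) = -1.7359; ω₁ = Δθ/dt₁ = -1.1573
distance = √((-2−0.5)² + (4.5−1)²) = 4.3012; v₂ = distance/dt₂ = 1.7205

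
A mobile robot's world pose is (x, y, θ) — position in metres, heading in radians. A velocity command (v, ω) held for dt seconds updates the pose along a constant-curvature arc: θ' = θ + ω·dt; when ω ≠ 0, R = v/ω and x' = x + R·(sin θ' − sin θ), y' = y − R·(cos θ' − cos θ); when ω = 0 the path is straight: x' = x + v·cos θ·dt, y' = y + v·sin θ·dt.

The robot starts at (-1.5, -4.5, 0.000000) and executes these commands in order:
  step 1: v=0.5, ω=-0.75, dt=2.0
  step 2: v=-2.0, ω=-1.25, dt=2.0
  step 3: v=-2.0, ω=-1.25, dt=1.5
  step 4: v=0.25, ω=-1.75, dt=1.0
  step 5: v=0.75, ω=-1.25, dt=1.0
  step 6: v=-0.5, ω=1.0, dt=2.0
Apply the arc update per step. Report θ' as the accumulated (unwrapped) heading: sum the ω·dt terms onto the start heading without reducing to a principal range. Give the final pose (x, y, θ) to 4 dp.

(1.3388, -6.3801, -6.8750)

step 1: θ'=-1.5000 (R=-0.6667) → pose (-0.8350, -5.1195, -1.5000)
step 2: θ'=-4.0000 (R=1.6000) → pose (1.9719, -3.9605, -4.0000)
step 3: θ'=-5.8750 (R=1.6000) → pose (1.3961, -6.4749, -5.8750)
step 4: θ'=-7.6250 (R=-0.1429) → pose (1.5919, -6.5736, -7.6250)
step 5: θ'=-8.8750 (R=-0.6000) → pose (1.3211, -7.2213, -8.8750)
step 6: θ'=-6.8750 (R=-0.5000) → pose (1.3388, -6.3801, -6.8750)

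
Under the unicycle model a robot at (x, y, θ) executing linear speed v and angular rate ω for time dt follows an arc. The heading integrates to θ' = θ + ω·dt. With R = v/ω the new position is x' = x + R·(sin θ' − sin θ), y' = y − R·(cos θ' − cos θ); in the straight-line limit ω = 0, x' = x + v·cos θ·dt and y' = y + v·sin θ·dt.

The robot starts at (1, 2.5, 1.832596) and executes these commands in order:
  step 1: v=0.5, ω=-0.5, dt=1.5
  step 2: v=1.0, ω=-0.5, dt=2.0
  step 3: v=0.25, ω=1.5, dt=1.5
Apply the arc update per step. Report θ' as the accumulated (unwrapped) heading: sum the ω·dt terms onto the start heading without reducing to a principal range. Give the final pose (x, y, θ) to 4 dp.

(2.7909, 4.5641, 2.3326)

step 1: θ'=1.0826 (R=-1.0000) → pose (1.0827, 3.2279, 1.0826)
step 2: θ'=0.0826 (R=-2.0000) → pose (2.6841, 4.2830, 0.0826)
step 3: θ'=2.3326 (R=0.1667) → pose (2.7909, 4.5641, 2.3326)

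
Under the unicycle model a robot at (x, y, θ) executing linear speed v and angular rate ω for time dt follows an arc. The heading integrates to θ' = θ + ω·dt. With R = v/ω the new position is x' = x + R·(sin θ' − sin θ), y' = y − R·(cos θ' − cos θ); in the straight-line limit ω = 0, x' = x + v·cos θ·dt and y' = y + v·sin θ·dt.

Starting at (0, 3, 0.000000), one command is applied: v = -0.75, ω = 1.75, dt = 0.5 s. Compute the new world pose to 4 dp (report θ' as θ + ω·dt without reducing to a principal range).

(-0.3289, 2.8461, 0.8750)

θ' = 0.0000 + 1.75·0.5 = 0.8750
R = v/ω = -0.75/1.75 = -0.4286
x' = 0 + -0.4286·(sin 0.8750 − sin 0.0000) = -0.3289
y' = 3 − -0.4286·(cos 0.8750 − cos 0.0000) = 2.8461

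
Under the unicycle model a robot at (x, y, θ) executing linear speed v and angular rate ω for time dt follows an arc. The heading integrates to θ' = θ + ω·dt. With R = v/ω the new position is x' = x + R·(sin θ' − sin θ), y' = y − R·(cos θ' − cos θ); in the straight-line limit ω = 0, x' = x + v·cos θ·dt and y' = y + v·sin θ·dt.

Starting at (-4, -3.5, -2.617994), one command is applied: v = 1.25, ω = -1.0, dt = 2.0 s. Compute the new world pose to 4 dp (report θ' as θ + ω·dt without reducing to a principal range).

θ' = -2.6180 + -1.0·2.0 = -4.6180
R = v/ω = 1.25/-1.0 = -1.2500
x' = -4 + -1.2500·(sin -4.6180 − sin -2.6180) = -5.8694
y' = -3.5 − -1.2500·(cos -4.6180 − cos -2.6180) = -2.5353

(-5.8694, -2.5353, -4.6180)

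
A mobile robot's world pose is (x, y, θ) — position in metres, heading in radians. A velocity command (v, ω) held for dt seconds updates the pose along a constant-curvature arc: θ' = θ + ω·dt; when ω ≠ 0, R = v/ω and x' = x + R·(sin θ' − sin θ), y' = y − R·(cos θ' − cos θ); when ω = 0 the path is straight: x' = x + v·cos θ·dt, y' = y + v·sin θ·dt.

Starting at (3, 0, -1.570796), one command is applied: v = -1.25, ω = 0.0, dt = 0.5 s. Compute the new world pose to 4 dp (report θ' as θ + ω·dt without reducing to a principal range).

θ' = -1.5708 + 0.0·0.5 = -1.5708
ω = 0 → straight: x' = 3 + -1.25·cos(-1.5708)·0.5 = 3.0000
y' = 0 + -1.25·sin(-1.5708)·0.5 = 0.6250

(3.0000, 0.6250, -1.5708)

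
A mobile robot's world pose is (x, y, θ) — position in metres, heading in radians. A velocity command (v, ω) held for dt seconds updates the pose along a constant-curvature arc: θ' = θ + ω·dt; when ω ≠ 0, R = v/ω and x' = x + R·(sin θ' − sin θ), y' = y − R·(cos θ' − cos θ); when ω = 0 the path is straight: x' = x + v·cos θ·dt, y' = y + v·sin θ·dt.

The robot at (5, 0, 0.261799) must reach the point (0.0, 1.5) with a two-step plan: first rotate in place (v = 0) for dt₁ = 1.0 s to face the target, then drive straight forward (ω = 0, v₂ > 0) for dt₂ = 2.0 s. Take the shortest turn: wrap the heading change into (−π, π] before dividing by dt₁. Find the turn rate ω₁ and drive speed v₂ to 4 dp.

ω₁ = 2.5883, v₂ = 2.6101

heading to target = atan2(1.5−0, 0−5) = 2.8501
Δθ = wrap(2.8501 − 0.2618) = 2.5883; ω₁ = Δθ/dt₁ = 2.5883
distance = √((0−5)² + (1.5−0)²) = 5.2202; v₂ = distance/dt₂ = 2.6101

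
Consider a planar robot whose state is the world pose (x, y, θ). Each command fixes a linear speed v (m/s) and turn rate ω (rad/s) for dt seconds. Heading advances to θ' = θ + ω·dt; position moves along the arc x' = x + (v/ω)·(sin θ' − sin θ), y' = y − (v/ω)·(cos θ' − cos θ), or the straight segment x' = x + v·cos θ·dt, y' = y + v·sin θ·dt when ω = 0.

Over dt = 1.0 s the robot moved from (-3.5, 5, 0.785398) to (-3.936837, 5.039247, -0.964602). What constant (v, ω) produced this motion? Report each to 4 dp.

Δθ = -0.964602 − 0.785398 = -1.750000
ω = Δθ/dt = -1.750000/1.0 = -1.7500
R = Δx/(sin θ' − sin θ) = 0.2857
v = R·ω = 0.2857·-1.7500 = -0.5000

v = -0.5000, ω = -1.7500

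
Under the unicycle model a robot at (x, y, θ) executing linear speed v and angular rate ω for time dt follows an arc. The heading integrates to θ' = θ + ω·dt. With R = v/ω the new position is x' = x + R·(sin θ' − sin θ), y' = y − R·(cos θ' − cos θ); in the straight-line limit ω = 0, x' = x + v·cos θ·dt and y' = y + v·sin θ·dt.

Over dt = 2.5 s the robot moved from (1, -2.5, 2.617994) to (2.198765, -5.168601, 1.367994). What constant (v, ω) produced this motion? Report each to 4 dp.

v = -1.2500, ω = -0.5000

Δθ = 1.367994 − 2.617994 = -1.250000
ω = Δθ/dt = -1.250000/2.5 = -0.5000
R = −Δy/(cos θ' − cos θ) = 2.5000
v = R·ω = 2.5000·-0.5000 = -1.2500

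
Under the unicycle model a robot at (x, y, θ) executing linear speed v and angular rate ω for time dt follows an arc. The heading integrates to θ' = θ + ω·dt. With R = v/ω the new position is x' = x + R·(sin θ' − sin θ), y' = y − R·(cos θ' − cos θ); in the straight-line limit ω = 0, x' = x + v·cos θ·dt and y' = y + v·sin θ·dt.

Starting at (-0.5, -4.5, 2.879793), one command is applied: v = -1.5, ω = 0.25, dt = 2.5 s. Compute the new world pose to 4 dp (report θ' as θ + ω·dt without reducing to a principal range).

(3.1845, -4.3130, 3.5048)

θ' = 2.8798 + 0.25·2.5 = 3.5048
R = v/ω = -1.5/0.25 = -6.0000
x' = -0.5 + -6.0000·(sin 3.5048 − sin 2.8798) = 3.1845
y' = -4.5 − -6.0000·(cos 3.5048 − cos 2.8798) = -4.3130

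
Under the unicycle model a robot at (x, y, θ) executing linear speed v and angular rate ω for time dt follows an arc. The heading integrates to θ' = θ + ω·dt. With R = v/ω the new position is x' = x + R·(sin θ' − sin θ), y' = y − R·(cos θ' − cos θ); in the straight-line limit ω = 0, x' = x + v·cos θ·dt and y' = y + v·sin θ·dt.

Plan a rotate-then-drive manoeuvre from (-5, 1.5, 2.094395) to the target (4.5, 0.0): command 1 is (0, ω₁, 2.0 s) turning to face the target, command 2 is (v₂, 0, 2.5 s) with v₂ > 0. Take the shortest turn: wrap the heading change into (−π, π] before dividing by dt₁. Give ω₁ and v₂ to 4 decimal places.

ω₁ = -1.1255, v₂ = 3.8471

heading to target = atan2(0−1.5, 4.5−-5) = -0.1566
Δθ = wrap(-0.1566 − 2.0944) = -2.2510; ω₁ = Δθ/dt₁ = -1.1255
distance = √((4.5−-5)² + (0−1.5)²) = 9.6177; v₂ = distance/dt₂ = 3.8471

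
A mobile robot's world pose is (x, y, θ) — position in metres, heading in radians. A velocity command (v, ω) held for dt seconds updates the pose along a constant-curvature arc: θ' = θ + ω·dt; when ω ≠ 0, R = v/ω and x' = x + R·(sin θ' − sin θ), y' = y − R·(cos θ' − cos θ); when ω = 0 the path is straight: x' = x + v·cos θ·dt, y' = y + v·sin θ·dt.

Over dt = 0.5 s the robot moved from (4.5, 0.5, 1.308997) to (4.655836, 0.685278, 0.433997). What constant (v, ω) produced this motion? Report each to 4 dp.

Δθ = 0.433997 − 1.308997 = -0.875000
ω = Δθ/dt = -0.875000/0.5 = -1.7500
R = −Δy/(cos θ' − cos θ) = -0.2857
v = R·ω = -0.2857·-1.7500 = 0.5000

v = 0.5000, ω = -1.7500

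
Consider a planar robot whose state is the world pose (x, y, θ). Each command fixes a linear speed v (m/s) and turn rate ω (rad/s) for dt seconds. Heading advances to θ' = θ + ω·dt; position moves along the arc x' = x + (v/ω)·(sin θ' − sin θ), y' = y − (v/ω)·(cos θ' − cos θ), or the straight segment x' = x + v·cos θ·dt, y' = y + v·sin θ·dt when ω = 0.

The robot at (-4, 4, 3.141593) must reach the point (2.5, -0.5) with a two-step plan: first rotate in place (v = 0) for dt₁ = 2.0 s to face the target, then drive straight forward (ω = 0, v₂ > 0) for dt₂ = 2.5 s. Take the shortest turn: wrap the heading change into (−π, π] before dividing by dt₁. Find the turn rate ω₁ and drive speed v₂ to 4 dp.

ω₁ = 1.2680, v₂ = 3.1623

heading to target = atan2(-0.5−4, 2.5−-4) = -0.6055
Δθ = wrap(-0.6055 − 3.1416) = 2.5360; ω₁ = Δθ/dt₁ = 1.2680
distance = √((2.5−-4)² + (-0.5−4)²) = 7.9057; v₂ = distance/dt₂ = 3.1623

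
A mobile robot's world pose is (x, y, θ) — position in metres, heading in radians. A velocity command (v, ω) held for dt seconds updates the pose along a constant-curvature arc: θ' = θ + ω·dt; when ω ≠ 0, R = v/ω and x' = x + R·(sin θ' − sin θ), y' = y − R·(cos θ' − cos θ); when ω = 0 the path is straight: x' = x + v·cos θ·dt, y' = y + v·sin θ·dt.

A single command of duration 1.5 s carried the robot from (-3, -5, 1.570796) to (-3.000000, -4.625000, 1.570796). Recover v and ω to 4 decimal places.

Δθ = 1.570796 − 1.570796 = 0.000000
ω = Δθ/dt = 0.000000/1.5 = 0.0000
ω = 0 → v = (Δx·cos θ + Δy·sin θ)/dt = 0.2500

v = 0.2500, ω = 0.0000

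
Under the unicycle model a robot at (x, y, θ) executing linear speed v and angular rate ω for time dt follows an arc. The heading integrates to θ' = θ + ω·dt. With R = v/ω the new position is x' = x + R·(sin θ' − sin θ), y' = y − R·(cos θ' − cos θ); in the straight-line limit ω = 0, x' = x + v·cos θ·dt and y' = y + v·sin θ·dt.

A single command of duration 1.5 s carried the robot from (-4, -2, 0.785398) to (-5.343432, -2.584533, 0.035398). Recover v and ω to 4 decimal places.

v = -1.0000, ω = -0.5000

Δθ = 0.035398 − 0.785398 = -0.750000
ω = Δθ/dt = -0.750000/1.5 = -0.5000
R = Δx/(sin θ' − sin θ) = 2.0000
v = R·ω = 2.0000·-0.5000 = -1.0000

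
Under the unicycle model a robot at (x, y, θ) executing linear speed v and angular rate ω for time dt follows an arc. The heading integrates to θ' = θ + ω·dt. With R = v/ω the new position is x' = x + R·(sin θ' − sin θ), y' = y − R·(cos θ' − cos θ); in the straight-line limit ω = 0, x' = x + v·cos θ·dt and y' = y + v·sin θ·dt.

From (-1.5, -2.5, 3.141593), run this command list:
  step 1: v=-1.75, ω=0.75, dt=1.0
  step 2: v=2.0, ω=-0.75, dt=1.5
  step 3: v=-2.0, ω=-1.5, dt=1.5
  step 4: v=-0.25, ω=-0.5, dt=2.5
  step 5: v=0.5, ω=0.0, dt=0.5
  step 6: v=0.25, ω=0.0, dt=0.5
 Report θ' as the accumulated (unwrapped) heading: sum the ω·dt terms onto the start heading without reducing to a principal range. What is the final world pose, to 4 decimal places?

step 1: θ'=3.8916 (R=-2.3333) → pose (0.0905, -1.8739, 3.8916)
step 2: θ'=2.7666 (R=-2.6667) → pose (-2.7039, -2.4041, 2.7666)
step 3: θ'=0.5166 (R=1.3333) → pose (-2.5337, -4.8041, 0.5166)
step 4: θ'=-0.7334 (R=0.5000) → pose (-3.1154, -4.7408, -0.7334)
step 5: θ'=-0.7334 (straight) → pose (-2.9297, -4.9082, -0.7334)
step 6: θ'=-0.7334 (straight) → pose (-2.8368, -4.9919, -0.7334)

(-2.8368, -4.9919, -0.7334)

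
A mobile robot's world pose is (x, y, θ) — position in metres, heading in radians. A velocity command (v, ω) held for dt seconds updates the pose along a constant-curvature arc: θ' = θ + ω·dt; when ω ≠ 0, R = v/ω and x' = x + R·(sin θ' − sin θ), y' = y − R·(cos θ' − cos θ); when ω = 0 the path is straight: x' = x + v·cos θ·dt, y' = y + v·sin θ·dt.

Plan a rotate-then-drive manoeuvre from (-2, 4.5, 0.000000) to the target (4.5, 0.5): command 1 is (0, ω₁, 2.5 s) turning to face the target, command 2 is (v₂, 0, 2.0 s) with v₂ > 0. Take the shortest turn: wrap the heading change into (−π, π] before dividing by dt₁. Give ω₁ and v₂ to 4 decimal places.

ω₁ = -0.2207, v₂ = 3.8161

heading to target = atan2(0.5−4.5, 4.5−-2) = -0.5517
Δθ = wrap(-0.5517 − 0.0000) = -0.5517; ω₁ = Δθ/dt₁ = -0.2207
distance = √((4.5−-2)² + (0.5−4.5)²) = 7.6322; v₂ = distance/dt₂ = 3.8161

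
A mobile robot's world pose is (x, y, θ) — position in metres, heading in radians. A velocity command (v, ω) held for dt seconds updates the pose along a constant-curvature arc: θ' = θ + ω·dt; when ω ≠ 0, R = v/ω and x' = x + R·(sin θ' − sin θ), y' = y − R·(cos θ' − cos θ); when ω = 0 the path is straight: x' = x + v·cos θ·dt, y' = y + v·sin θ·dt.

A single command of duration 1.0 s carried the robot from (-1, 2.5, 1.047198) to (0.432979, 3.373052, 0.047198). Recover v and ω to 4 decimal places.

v = 1.7500, ω = -1.0000

Δθ = 0.047198 − 1.047198 = -1.000000
ω = Δθ/dt = -1.000000/1.0 = -1.0000
R = Δx/(sin θ' − sin θ) = -1.7500
v = R·ω = -1.7500·-1.0000 = 1.7500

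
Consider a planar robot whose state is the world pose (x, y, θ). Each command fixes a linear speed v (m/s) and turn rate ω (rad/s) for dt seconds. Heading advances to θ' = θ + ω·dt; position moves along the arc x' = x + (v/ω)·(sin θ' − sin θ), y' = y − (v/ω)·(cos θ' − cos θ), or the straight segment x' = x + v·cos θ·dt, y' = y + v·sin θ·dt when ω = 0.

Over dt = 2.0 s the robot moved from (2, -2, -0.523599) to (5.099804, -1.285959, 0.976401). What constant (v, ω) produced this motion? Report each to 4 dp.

Δθ = 0.976401 − -0.523599 = 1.500000
ω = Δθ/dt = 1.500000/2.0 = 0.7500
R = Δx/(sin θ' − sin θ) = 2.3333
v = R·ω = 2.3333·0.7500 = 1.7500

v = 1.7500, ω = 0.7500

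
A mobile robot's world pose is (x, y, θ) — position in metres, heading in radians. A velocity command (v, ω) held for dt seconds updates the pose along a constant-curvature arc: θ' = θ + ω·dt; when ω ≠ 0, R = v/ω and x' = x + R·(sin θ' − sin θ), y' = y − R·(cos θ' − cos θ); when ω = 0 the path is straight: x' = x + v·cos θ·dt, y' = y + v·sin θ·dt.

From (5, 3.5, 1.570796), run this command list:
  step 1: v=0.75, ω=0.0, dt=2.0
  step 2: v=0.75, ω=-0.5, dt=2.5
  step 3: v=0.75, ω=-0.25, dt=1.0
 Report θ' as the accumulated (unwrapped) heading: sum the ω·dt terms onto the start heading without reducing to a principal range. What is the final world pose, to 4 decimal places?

step 1: θ'=1.5708 (straight) → pose (5.0000, 5.0000, 1.5708)
step 2: θ'=0.3208 (R=-1.5000) → pose (6.0270, 6.4235, 0.3208)
step 3: θ'=0.0708 (R=-3.0000) → pose (6.7608, 6.5690, 0.0708)

(6.7608, 6.5690, 0.0708)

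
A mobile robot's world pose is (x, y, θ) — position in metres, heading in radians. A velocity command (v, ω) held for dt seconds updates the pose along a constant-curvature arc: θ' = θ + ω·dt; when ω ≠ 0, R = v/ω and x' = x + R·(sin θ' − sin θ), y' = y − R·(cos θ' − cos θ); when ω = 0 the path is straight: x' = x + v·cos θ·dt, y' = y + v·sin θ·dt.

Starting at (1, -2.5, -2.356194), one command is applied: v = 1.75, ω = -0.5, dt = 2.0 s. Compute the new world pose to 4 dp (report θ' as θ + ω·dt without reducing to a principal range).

θ' = -2.3562 + -0.5·2.0 = -3.3562
R = v/ω = 1.75/-0.5 = -3.5000
x' = 1 + -3.5000·(sin -3.3562 − sin -2.3562) = -2.2202
y' = -2.5 − -3.5000·(cos -3.3562 − cos -2.3562) = -3.4448

(-2.2202, -3.4448, -3.3562)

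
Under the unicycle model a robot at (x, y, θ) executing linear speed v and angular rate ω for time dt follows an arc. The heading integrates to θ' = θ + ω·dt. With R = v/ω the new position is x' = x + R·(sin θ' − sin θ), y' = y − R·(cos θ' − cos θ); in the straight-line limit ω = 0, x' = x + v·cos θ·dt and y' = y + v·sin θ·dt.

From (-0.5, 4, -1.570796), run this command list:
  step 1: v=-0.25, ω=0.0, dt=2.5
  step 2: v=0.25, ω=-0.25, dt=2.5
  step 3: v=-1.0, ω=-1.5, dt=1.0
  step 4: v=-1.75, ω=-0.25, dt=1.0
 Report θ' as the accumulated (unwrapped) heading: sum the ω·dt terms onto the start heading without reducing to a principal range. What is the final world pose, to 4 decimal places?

step 1: θ'=-1.5708 (straight) → pose (-0.5000, 4.6250, -1.5708)
step 2: θ'=-2.1958 (R=-1.0000) → pose (-0.6890, 4.0399, -2.1958)
step 3: θ'=-3.6958 (R=0.6667) → pose (0.2024, 4.2167, -3.6958)
step 4: θ'=-3.9458 (R=7.0000) → pose (1.5605, 3.1203, -3.9458)

(1.5605, 3.1203, -3.9458)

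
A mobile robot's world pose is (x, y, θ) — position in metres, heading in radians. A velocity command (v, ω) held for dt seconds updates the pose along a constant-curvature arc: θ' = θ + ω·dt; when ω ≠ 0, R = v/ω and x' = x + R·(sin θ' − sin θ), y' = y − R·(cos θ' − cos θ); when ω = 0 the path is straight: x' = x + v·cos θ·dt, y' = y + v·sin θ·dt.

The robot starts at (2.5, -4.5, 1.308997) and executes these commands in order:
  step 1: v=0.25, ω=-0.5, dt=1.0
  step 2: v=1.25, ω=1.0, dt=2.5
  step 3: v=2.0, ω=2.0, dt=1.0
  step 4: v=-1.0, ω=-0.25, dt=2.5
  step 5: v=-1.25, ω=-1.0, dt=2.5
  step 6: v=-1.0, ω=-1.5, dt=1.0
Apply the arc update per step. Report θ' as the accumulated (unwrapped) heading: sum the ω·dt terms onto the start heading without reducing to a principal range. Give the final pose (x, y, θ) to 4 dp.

(2.3062, -1.5924, 0.6840)

step 1: θ'=0.8090 (R=-0.5000) → pose (2.6212, -4.2843, 0.8090)
step 2: θ'=3.3090 (R=1.2500) → pose (1.5084, -2.1890, 3.3090)
step 3: θ'=5.3090 (R=1.0000) → pose (0.8478, -3.7369, 5.3090)
step 4: θ'=4.6840 (R=4.0000) → pose (0.1584, -1.3759, 4.6840)
step 5: θ'=2.1840 (R=1.2500) → pose (2.4301, -0.6921, 2.1840)
step 6: θ'=0.6840 (R=0.6667) → pose (2.3062, -1.5924, 0.6840)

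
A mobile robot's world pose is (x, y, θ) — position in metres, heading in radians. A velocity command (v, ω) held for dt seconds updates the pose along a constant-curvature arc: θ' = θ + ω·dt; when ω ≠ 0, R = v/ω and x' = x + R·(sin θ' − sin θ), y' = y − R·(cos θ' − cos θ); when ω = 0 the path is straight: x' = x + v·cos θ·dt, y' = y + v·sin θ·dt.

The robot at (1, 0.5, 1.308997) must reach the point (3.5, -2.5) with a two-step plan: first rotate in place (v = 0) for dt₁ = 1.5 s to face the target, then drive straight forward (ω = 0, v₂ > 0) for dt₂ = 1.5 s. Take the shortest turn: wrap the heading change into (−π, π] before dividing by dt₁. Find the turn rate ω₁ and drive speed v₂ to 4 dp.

heading to target = atan2(-2.5−0.5, 3.5−1) = -0.8761
Δθ = wrap(-0.8761 − 1.3090) = -2.1851; ω₁ = Δθ/dt₁ = -1.4567
distance = √((3.5−1)² + (-2.5−0.5)²) = 3.9051; v₂ = distance/dt₂ = 2.6034

ω₁ = -1.4567, v₂ = 2.6034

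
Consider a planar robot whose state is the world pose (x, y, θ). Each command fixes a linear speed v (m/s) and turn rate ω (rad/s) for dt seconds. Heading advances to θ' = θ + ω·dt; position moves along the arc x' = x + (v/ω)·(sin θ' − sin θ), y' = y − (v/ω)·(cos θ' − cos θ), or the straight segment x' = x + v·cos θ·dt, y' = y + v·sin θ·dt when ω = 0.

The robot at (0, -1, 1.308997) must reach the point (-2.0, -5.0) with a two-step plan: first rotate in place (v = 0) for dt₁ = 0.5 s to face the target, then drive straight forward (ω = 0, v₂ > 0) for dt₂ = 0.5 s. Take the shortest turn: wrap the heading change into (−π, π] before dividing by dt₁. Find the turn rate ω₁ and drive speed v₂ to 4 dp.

heading to target = atan2(-5−-1, -2−0) = -2.0344
Δθ = wrap(-2.0344 − 1.3090) = 2.9397; ω₁ = Δθ/dt₁ = 5.8795
distance = √((-2−0)² + (-5−-1)²) = 4.4721; v₂ = distance/dt₂ = 8.9443

ω₁ = 5.8795, v₂ = 8.9443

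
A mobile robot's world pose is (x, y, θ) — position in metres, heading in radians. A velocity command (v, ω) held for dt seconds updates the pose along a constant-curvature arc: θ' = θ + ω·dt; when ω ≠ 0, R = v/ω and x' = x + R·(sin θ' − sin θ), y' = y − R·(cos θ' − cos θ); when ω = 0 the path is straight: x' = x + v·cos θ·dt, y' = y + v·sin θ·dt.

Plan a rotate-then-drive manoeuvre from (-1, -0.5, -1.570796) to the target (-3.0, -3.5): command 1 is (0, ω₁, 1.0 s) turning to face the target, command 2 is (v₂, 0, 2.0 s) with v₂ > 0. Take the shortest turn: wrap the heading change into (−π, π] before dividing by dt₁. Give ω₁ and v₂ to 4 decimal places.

ω₁ = -0.5880, v₂ = 1.8028

heading to target = atan2(-3.5−-0.5, -3−-1) = -2.1588
Δθ = wrap(-2.1588 − -1.5708) = -0.5880; ω₁ = Δθ/dt₁ = -0.5880
distance = √((-3−-1)² + (-3.5−-0.5)²) = 3.6056; v₂ = distance/dt₂ = 1.8028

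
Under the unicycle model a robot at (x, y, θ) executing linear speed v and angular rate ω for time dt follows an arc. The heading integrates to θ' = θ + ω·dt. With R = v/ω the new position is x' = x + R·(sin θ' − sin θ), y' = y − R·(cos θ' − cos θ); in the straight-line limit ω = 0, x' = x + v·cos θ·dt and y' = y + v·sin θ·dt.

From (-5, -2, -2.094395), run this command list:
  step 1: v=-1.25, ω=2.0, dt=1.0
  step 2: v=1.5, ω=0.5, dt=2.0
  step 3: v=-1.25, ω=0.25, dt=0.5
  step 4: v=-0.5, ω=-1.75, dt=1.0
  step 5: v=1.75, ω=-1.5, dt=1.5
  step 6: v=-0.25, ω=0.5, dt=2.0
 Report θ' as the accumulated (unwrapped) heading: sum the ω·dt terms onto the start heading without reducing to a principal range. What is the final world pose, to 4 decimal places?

(-3.8203, -2.2412, -1.9694)

step 1: θ'=-0.0944 (R=-0.6250) → pose (-5.4824, -1.0653, -0.0944)
step 2: θ'=0.9056 (R=3.0000) → pose (-2.8392, 0.0697, 0.9056)
step 3: θ'=1.0306 (R=-5.0000) → pose (-3.1933, -0.4448, 1.0306)
step 4: θ'=-0.7194 (R=0.2857) → pose (-3.6266, -0.5128, -0.7194)
step 5: θ'=-2.9694 (R=-1.1667) → pose (-4.1954, -2.5398, -2.9694)
step 6: θ'=-1.9694 (R=-0.5000) → pose (-3.8203, -2.2412, -1.9694)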